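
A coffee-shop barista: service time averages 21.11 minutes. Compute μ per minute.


μ = 1/(service time) in consistent units.
1 minute = 1 min, so μ = 1/21.11 = 0.04737 per minute

Final: 0.04737 /min


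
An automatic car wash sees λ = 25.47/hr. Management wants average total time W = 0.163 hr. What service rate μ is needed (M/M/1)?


W = 1/(μ−λ) ⇒ μ − λ = 1/W = 1/0.163 = 6.1350
μ = λ + 1/W = 25.47 + 6.1350 = 31.6050 per hr

Final: 31.6050 /hr


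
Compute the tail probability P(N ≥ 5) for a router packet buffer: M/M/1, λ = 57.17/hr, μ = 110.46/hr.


ρ = 57.17/110.46 = 0.5176
P(N ≥ n) = ρ^n = 0.5176^5 = 0.037138

Final: 0.037138


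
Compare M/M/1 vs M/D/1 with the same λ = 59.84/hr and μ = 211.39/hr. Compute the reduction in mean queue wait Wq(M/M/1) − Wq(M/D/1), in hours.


ρ = 59.84/211.39 = 0.2831
Wq(M/M/1) = ρ/(μ−λ) = 0.2831/151.55 = 0.001868 hr
Wq(M/D/1) = ρ/(2(μ−λ)) = 0.0009339 hr
Savings = 0.001868 − 0.0009339 = 0.0009339 hr

Final: 0.0009339 hr


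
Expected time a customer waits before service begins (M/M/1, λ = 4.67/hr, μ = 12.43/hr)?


ρ = 4.67/12.43 = 0.3757
Wq = ρ/(μ−λ) = 0.3757/(12.43 − 4.67) = 0.3757/7.76 = 0.04842 hr

Final: 0.04842 hr


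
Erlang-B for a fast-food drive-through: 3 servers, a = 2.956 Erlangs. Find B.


B(c,a) = (a^c/c!) / Σ_{k=0}^{c} a^k/k!
a^3/3! = 4.304890
Σ terms (k=0..3): 1.00000 + 2.95600 + 4.36897 + 4.30489 = 12.629858
B = 4.304890/12.629858 = 0.340850

Final: 0.340850


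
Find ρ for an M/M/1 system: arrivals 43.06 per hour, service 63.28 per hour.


ρ = λ/μ = 43.06/63.28 = 0.6805

Final: 0.6805


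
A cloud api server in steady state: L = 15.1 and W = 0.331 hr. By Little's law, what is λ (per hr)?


λ = L/W = 15.1/0.331 = 45.6193 /hr

Final: 45.6193 /hr


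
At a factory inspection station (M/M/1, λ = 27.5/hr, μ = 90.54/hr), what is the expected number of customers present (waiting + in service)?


ρ = λ/μ = 27.5/90.54 = 0.3037
L = ρ/(1−ρ) = 0.3037/(1 − 0.3037) = 0.3037/0.6963 = 0.4362

Final: 0.4362


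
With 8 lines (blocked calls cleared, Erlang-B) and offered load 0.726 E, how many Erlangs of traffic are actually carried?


B(8,0.726) = 0.0000009261 (Erlang-B)
Carried load = a(1 − B) = 0.726·(1 − 0.0000009261) = 0.726·0.999999 = 0.7260 E

Final: 0.7260 Erlangs


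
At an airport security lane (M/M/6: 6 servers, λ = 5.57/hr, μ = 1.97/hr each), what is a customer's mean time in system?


a = 2.8274; ρ = 0.4712; P₀ = 0.058472
Lq = P₀·a^c·ρ/(c!(1−ρ)²) = 0.06993
Wq = Lq/λ = 0.06993/5.57 = 0.01255 hr
W = Wq + 1/μ = 0.01255 + 0.50761 = 0.52017 hr

Final: 0.52017 hr


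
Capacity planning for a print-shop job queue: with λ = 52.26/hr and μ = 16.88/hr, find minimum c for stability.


Stability requires cμ > λ ⇔ c > λ/μ.
λ/μ = 52.26/16.88 = 3.0960
Minimum integer c = ⌊3.0960⌋ + 1 = 4
Check: 4·16.88 = 67.52 > 52.26, while 3·16.88 = 50.64 ≤ 52.26

Final: 4 servers


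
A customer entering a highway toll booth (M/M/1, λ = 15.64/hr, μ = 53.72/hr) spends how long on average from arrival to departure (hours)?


W = 1/(μ−λ) = 1/(53.72 − 15.64) = 1/38.08 = 0.02626 hr

Final: 0.02626 hr


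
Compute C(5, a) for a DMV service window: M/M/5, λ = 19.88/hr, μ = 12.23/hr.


a = λ/μ = 1.6255; ρ = a/5 = 0.3251
P₀ = 0.196327 (from M/M/c formula)
C(c,a) = [a^c/(c!(1−ρ))]·P₀ = [11.34879/(120·0.6749)]·0.196327
= 0.14013·0.196327 = 0.027511

Final: 0.027511


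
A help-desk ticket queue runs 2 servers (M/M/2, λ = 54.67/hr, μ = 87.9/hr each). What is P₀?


a = λ/μ = 54.67/87.9 = 0.6220; ρ = a/c = 0.3110
Σ_{k=0}^{1} a^k/k! (terms k=0..1) = 1.00000 + 0.62196 = 1.62196
Tail: a^2/(2!(1−ρ)) = 0.38683/(2·0.6890) = 0.28071
P₀ = 1/(1.62196 + 0.28071) = 1/1.90267 = 0.525578

Final: 0.525578


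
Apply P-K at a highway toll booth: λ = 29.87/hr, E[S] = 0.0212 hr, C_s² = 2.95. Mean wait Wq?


ρ = λ·E[S] = 29.87·0.0212 = 0.6332
E[S²] = E[S]²(1+C_s²) = 0.0212²·(1+2.95) = 0.001775
Wq = λ·E[S²]/(2(1−ρ)) = 29.87·0.001775/(2·0.3668) = 0.07229 hr

Final: 0.07229 hr


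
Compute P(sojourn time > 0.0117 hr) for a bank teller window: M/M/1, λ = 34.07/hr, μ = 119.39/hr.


W ~ Exponential(μ−λ) for M/M/1.
μ − λ = 119.39 − 34.07 = 85.3200
P(W > t) = e^{−(μ−λ)t} = e^{−0.9982} = 0.368526

Final: 0.368526


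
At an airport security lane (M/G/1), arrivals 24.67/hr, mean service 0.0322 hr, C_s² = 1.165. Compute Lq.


ρ = λ·E[S] = 24.67·0.0322 = 0.7944
Lq = ρ²(1+C_s²)/(2(1−ρ)) = 0.6310·(1+1.165)/(2·0.2056)
= 0.6310·2.1650/0.4113 = 3.32200

Final: 3.32200


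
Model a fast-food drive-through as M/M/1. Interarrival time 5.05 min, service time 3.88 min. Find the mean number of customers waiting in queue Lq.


λ = 60/5.05 = 11.8812 /hr
μ = 60/3.88 = 15.4639 /hr
ρ = λ/μ = 11.8812/15.4639 = 0.7683
Lq = ρ²/(1−ρ) = 0.5903/0.2317 = 2.5479

Final: 2.5479


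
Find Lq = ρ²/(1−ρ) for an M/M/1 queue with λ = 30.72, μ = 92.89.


ρ = 30.72/92.89 = 0.3307
Lq = ρ²/(1−ρ) = 0.1094/0.6693 = 0.1634

Final: 0.1634


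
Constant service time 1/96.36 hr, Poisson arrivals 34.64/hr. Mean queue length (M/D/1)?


ρ = 34.64/96.36 = 0.3595
M/D/1: Lq = ρ²/(2(1−ρ)) = 0.1292/(2·0.6405) = 0.10088

Final: 0.10088


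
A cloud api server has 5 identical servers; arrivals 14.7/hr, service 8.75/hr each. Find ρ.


ρ = λ/(cμ) = 14.7/(5·8.75) = 14.7/43.75 = 0.3360

Final: 0.3360


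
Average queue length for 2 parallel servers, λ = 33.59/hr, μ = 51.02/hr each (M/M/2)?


a = λ/μ = 0.6584; ρ = a/2 = 0.3292
P₀ = 0.504682
Lq = P₀·a^c·ρ / (c!·(1−ρ)²) = 0.504682·0.43345·0.3292/(2·0.44999)
= 0.08001

Final: 0.08001


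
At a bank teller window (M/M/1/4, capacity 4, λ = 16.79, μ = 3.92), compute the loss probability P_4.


ρ = λ/μ = 16.79/3.92 = 4.2832
P_K = (1−ρ)ρ^K/(1−ρ^(K+1)) = (-3.2832·336.556914)/(1 − 1441.528210)
= -1104.971296/-1440.528210 = 0.767060

Final: 0.767060


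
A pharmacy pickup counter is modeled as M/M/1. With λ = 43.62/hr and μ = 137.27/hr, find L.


ρ = λ/μ = 43.62/137.27 = 0.3178
L = ρ/(1−ρ) = 0.3178/(1 − 0.3178) = 0.3178/0.6822 = 0.4658

Final: 0.4658


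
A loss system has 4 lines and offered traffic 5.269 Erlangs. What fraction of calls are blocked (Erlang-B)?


B(c,a) = (a^c/c!) / Σ_{k=0}^{c} a^k/k!
a^4/4! = 32.114529
Σ terms (k=0..4): 1.00000 + 5.26900 + 13.88118 + 24.37998 + 32.11453 = 76.644689
B = 32.114529/76.644689 = 0.419005

Final: 0.419005


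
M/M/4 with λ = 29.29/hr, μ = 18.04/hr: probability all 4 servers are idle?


a = λ/μ = 29.29/18.04 = 1.6236; ρ = a/c = 0.4059
Σ_{k=0}^{3} a^k/k! (terms k=0..3) = 1.00000 + 1.62361 + 1.31806 + 0.71334 = 4.65502
Tail: a^4/(4!(1−ρ)) = 6.94914/(24·0.5941) = 0.48737
P₀ = 1/(4.65502 + 0.48737) = 1/5.14239 = 0.194462

Final: 0.194462


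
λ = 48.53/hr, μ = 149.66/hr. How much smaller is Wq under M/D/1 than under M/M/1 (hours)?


ρ = 48.53/149.66 = 0.3243
Wq(M/M/1) = ρ/(μ−λ) = 0.3243/101.13 = 0.003206 hr
Wq(M/D/1) = ρ/(2(μ−λ)) = 0.001603 hr
Savings = 0.003206 − 0.001603 = 0.001603 hr

Final: 0.001603 hr


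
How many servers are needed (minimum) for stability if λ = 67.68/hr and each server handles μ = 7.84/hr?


Stability requires cμ > λ ⇔ c > λ/μ.
λ/μ = 67.68/7.84 = 8.6327
Minimum integer c = ⌊8.6327⌋ + 1 = 9
Check: 9·7.84 = 70.56 > 67.68, while 8·7.84 = 62.72 ≤ 67.68

Final: 9 servers


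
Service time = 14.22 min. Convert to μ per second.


μ = 1/(service time) in consistent units.
1 second = 0.0166667 min, so μ = 0.0166667/14.22 = 0.001172 per second

Final: 0.001172 /sec


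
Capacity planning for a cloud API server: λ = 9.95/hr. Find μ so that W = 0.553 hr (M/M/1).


W = 1/(μ−λ) ⇒ μ − λ = 1/W = 1/0.553 = 1.8083
μ = λ + 1/W = 9.95 + 1.8083 = 11.7583 per hr

Final: 11.7583 /hr


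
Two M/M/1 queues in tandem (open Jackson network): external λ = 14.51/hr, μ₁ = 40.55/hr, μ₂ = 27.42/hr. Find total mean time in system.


Each node sees arrival rate λ = 14.51/hr (tandem ⇒ throughput preserved).
W₁ = 1/(μ₁−λ) = 1/(40.55−14.51) = 0.03840 hr
W₂ = 1/(μ₂−λ) = 1/(27.42−14.51) = 0.07746 hr
W_total = W₁ + W₂ = 0.03840 + 0.07746 = 0.11586 hr

Final: 0.11586 hr


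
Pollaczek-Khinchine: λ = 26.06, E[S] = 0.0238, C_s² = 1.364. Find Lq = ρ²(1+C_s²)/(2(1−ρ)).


ρ = λ·E[S] = 26.06·0.0238 = 0.6202
Lq = ρ²(1+C_s²)/(2(1−ρ)) = 0.3847·(1+1.364)/(2·0.3798)
= 0.3847·2.3640/0.7595 = 1.19728

Final: 1.19728


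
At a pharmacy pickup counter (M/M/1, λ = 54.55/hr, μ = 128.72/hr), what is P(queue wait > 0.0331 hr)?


ρ = 54.55/128.72 = 0.4238
P(Wq > t) = ρ·e^{−(μ−λ)t} = 0.4238·e^{−2.4550}
= 0.4238·0.085861 = 0.036387

Final: 0.036387


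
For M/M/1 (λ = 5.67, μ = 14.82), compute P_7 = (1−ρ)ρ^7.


ρ = 5.67/14.82 = 0.3826
P_n = (1−ρ)·ρ^n = (1 − 0.3826)·0.3826^7 = 0.6174·0.001200 = 0.0007408

Final: 0.0007408


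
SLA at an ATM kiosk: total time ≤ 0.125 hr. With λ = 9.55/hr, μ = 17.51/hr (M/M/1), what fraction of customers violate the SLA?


W ~ Exponential(μ−λ) for M/M/1.
μ − λ = 17.51 − 9.55 = 7.9600
P(W > t) = e^{−(μ−λ)t} = e^{−0.9950} = 0.369723

Final: 0.369723


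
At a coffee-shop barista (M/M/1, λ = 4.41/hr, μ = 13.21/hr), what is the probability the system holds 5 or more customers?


ρ = 4.41/13.21 = 0.3338
P(N ≥ n) = ρ^n = 0.3338^5 = 0.004146

Final: 0.004146


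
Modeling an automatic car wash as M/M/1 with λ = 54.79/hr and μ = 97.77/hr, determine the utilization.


ρ = λ/μ = 54.79/97.77 = 0.5604

Final: 0.5604


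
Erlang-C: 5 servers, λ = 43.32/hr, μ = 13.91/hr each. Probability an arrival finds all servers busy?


a = λ/μ = 3.1143; ρ = a/5 = 0.6229
P₀ = 0.040999 (from M/M/c formula)
C(c,a) = [a^c/(c!(1−ρ))]·P₀ = [292.95883/(120·0.3771)]·0.040999
= 6.47328·0.040999 = 0.265398

Final: 0.265398


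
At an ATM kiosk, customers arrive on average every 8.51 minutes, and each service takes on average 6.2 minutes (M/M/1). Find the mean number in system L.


λ = 60/8.51 = 7.0505 /hr
μ = 60/6.2 = 9.6774 /hr
ρ = λ/μ = 7.0505/9.6774 = 0.7286
L = ρ/(1−ρ) = 0.7286/0.2714 = 2.6840

Final: 2.6840


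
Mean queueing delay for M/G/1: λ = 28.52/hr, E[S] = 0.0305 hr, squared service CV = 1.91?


ρ = λ·E[S] = 28.52·0.0305 = 0.8699
E[S²] = E[S]²(1+C_s²) = 0.0305²·(1+1.91) = 0.002707
Wq = λ·E[S²]/(2(1−ρ)) = 28.52·0.002707/(2·0.1301) = 0.29662 hr

Final: 0.29662 hr


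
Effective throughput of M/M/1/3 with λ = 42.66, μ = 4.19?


ρ = 10.1814; P_K = (1−ρ)ρ^3/(1−ρ^4) = 0.901865
λ_eff = λ(1 − P_K) = 42.66·(1 − 0.901865) = 42.66·0.098135 = 4.1864 /hr

Final: 4.1864 /hr


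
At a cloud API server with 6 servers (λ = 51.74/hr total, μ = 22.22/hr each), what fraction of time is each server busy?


ρ = λ/(cμ) = 51.74/(6·22.22) = 51.74/133.32 = 0.3881

Final: 0.3881


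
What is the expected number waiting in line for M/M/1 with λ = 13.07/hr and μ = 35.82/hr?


ρ = 13.07/35.82 = 0.3649
Lq = ρ²/(1−ρ) = 0.1331/0.6351 = 0.2096

Final: 0.2096


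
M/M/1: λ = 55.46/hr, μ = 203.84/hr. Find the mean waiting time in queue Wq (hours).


ρ = 55.46/203.84 = 0.2721
Wq = ρ/(μ−λ) = 0.2721/(203.84 − 55.46) = 0.2721/148.38 = 0.001834 hr

Final: 0.001834 hr


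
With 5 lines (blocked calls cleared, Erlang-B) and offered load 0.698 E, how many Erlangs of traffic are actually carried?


B(5,0.698) = 0.0006871 (Erlang-B)
Carried load = a(1 − B) = 0.698·(1 − 0.0006871) = 0.698·0.999313 = 0.6975 E

Final: 0.6975 Erlangs


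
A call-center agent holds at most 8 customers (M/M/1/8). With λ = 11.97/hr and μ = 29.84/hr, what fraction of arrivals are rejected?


ρ = λ/μ = 11.97/29.84 = 0.4011
P_K = (1−ρ)ρ^K/(1−ρ^(K+1)) = (0.5989·0.0006704)/(1 − 0.0002689)
= 0.0004015/0.999731 = 0.0004016

Final: 0.0004016


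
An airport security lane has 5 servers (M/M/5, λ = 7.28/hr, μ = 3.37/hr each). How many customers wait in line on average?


a = λ/μ = 2.1602; ρ = a/5 = 0.4320
P₀ = 0.114007
Lq = P₀·a^c·ρ / (c!·(1−ρ)²) = 0.114007·47.04434·0.4320/(120·0.32257)
= 0.05986

Final: 0.05986


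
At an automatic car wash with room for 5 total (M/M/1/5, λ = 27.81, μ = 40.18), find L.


ρ = 27.81/40.18 = 0.6921
L = ρ[1 − (K+1)ρ^K + Kρ^(K+1)] / [(1−ρ)(1−ρ^(K+1))]
Numerator: 0.6921·(1 − 6·0.158838 + 5·0.109938) = 0.412968
Denominator: (0.3079)·(0.890062) = 0.274019
L = 0.412968/0.274019 = 1.5071

Final: 1.5071


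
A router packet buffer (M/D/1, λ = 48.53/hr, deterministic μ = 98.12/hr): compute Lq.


ρ = 48.53/98.12 = 0.4946
M/D/1: Lq = ρ²/(2(1−ρ)) = 0.2446/(2·0.5054) = 0.24201

Final: 0.24201


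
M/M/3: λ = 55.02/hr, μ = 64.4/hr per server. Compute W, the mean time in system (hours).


a = 0.8543; ρ = 0.2848; P₀ = 0.422901
Lq = P₀·a^c·ρ/(c!(1−ρ)²) = 0.02447
Wq = Lq/λ = 0.02447/55.02 = 0.0004447 hr
W = Wq + 1/μ = 0.0004447 + 0.01553 = 0.01597 hr

Final: 0.01597 hr


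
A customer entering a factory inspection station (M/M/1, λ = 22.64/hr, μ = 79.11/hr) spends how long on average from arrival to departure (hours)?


W = 1/(μ−λ) = 1/(79.11 − 22.64) = 1/56.47 = 0.01771 hr

Final: 0.01771 hr


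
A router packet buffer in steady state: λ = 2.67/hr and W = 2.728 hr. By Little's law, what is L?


L = λW = 2.67·2.728 = 7.2838

Final: 7.2838


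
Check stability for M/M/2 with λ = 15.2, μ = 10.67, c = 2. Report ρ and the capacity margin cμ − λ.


Total capacity cμ = 2·10.67 = 21.34/hr
ρ = λ/(cμ) = 15.2/21.34 = 0.7123
Stable ⇔ ρ < 1: YES
Spare capacity = cμ − λ = 21.34 − 15.2 = 6.14/hr

Final: ρ = 0.7123; stable; margin = 6.14/hr


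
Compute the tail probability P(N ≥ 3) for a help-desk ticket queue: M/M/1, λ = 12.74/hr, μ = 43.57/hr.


ρ = 12.74/43.57 = 0.2924
P(N ≥ n) = ρ^n = 0.2924^3 = 0.025000

Final: 0.025000


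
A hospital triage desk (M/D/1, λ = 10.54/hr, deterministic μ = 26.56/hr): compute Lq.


ρ = 10.54/26.56 = 0.3968
M/D/1: Lq = ρ²/(2(1−ρ)) = 0.1575/(2·0.6032) = 0.13055

Final: 0.13055


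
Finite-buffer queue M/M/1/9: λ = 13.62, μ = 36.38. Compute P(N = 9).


ρ = λ/μ = 13.62/36.38 = 0.3744
P_K = (1−ρ)ρ^K/(1−ρ^(K+1)) = (0.6256·0.0001445)/(1 − 0.00005409)
= 0.00009039/0.999946 = 0.00009040

Final: 0.00009040


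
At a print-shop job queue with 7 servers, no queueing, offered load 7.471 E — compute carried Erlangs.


B(7,7.471) = 0.277486 (Erlang-B)
Carried load = a(1 − B) = 7.471·(1 − 0.277486) = 7.471·0.722514 = 5.3979 E

Final: 5.3979 Erlangs


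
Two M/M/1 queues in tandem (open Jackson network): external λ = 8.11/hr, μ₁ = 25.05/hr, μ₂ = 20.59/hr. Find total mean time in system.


Each node sees arrival rate λ = 8.11/hr (tandem ⇒ throughput preserved).
W₁ = 1/(μ₁−λ) = 1/(25.05−8.11) = 0.05903 hr
W₂ = 1/(μ₂−λ) = 1/(20.59−8.11) = 0.08013 hr
W_total = W₁ + W₂ = 0.05903 + 0.08013 = 0.13916 hr

Final: 0.13916 hr


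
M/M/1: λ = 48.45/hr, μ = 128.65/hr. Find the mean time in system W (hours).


W = 1/(μ−λ) = 1/(128.65 − 48.45) = 1/80.20 = 0.01247 hr

Final: 0.01247 hr


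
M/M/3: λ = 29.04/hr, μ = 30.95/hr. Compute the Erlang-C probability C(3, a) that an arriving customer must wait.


a = λ/μ = 0.9383; ρ = a/3 = 0.3128
P₀ = 0.387776 (from M/M/c formula)
C(c,a) = [a^c/(c!(1−ρ))]·P₀ = [0.82605/(6·0.6872)]·0.387776
= 0.20033·0.387776 = 0.077684

Final: 0.077684


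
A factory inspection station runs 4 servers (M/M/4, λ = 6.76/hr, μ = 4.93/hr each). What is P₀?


a = λ/μ = 6.76/4.93 = 1.3712; ρ = a/c = 0.3428
Σ_{k=0}^{3} a^k/k! (terms k=0..3) = 1.00000 + 1.37120 + 0.94009 + 0.42968 = 3.74097
Tail: a^4/(4!(1−ρ)) = 3.53508/(24·0.6572) = 0.22412
P₀ = 1/(3.74097 + 0.22412) = 1/3.96509 = 0.252201

Final: 0.252201


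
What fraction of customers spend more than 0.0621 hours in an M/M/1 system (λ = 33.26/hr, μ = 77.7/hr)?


W ~ Exponential(μ−λ) for M/M/1.
μ − λ = 77.7 − 33.26 = 44.4400
P(W > t) = e^{−(μ−λ)t} = e^{−2.7597} = 0.063309

Final: 0.063309


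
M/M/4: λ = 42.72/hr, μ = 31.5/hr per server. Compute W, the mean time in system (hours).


a = 1.3562; ρ = 0.3390; P₀ = 0.256095
Lq = P₀·a^c·ρ/(c!(1−ρ)²) = 0.02802
Wq = Lq/λ = 0.02802/42.72 = 0.0006558 hr
W = Wq + 1/μ = 0.0006558 + 0.03175 = 0.03240 hr

Final: 0.03240 hr


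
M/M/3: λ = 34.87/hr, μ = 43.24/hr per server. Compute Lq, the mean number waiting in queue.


a = λ/μ = 0.8064; ρ = a/3 = 0.2688
P₀ = 0.444220
Lq = P₀·a^c·ρ / (c!·(1−ρ)²) = 0.444220·0.52444·0.2688/(6·0.53464)
= 0.01952

Final: 0.01952


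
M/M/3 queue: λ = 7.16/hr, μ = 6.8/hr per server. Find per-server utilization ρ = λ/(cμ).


ρ = λ/(cμ) = 7.16/(3·6.8) = 7.16/20.40 = 0.3510

Final: 0.3510


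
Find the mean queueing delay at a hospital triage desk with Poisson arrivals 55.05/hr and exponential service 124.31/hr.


ρ = 55.05/124.31 = 0.4428
Wq = ρ/(μ−λ) = 0.4428/(124.31 − 55.05) = 0.4428/69.26 = 0.006394 hr

Final: 0.006394 hr


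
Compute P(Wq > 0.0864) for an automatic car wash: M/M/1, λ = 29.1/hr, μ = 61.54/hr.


ρ = 29.1/61.54 = 0.4729
P(Wq > t) = ρ·e^{−(μ−λ)t} = 0.4729·e^{−2.8028}
= 0.4729·0.060639 = 0.028674

Final: 0.028674


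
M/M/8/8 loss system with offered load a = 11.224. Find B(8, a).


B(c,a) = (a^c/c!) / Σ_{k=0}^{c} a^k/k!
a^8/8! = 6246.845152
Σ terms (k=0..8): 1.00000 + 11.22400 + 62.98909 + 235.66317 + 661.27087 + 1484.42084 + 2776.85659 + 4452.49120 + 6246.84515 = 15932.760918
B = 6246.845152/15932.760918 = 0.392075

Final: 0.392075


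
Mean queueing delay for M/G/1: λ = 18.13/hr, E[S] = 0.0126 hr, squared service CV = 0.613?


ρ = λ·E[S] = 18.13·0.0126 = 0.2284
E[S²] = E[S]²(1+C_s²) = 0.0126²·(1+0.613) = 0.0002561
Wq = λ·E[S²]/(2(1−ρ)) = 18.13·0.0002561/(2·0.7716) = 0.003009 hr

Final: 0.003009 hr


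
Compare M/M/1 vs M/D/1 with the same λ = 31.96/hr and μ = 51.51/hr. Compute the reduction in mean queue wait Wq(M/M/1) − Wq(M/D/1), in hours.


ρ = 31.96/51.51 = 0.6205
Wq(M/M/1) = ρ/(μ−λ) = 0.6205/19.55 = 0.03174 hr
Wq(M/D/1) = ρ/(2(μ−λ)) = 0.01587 hr
Savings = 0.03174 − 0.01587 = 0.01587 hr

Final: 0.01587 hr


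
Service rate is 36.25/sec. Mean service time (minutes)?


Mean service time = 1/μ = 1/36.25 second = 0.02759 second
In minutes: 0.02759 × 0.0166667 = 0.0004598 min

Final: 0.0004598 min


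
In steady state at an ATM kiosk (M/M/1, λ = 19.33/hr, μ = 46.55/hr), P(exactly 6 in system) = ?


ρ = 19.33/46.55 = 0.4153
P_n = (1−ρ)·ρ^n = (1 − 0.4153)·0.4153^6 = 0.5847·0.005127 = 0.002998

Final: 0.002998


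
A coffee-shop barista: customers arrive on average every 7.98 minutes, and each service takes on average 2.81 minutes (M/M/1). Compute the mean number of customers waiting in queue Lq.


λ = 60/7.98 = 7.5188 /hr
μ = 60/2.81 = 21.3523 /hr
ρ = λ/μ = 7.5188/21.3523 = 0.3521
Lq = ρ²/(1−ρ) = 0.1240/0.6479 = 0.1914

Final: 0.1914


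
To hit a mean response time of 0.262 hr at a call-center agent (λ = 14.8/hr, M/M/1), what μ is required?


W = 1/(μ−λ) ⇒ μ − λ = 1/W = 1/0.262 = 3.8168
μ = λ + 1/W = 14.8 + 3.8168 = 18.6168 per hr

Final: 18.6168 /hr


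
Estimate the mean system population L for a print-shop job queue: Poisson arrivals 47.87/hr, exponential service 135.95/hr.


ρ = λ/μ = 47.87/135.95 = 0.3521
L = ρ/(1−ρ) = 0.3521/(1 − 0.3521) = 0.3521/0.6479 = 0.5435

Final: 0.5435


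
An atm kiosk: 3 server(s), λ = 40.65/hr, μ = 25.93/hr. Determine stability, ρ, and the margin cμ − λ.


Total capacity cμ = 3·25.93 = 77.79/hr
ρ = λ/(cμ) = 40.65/77.79 = 0.5226
Stable ⇔ ρ < 1: YES
Spare capacity = cμ − λ = 77.79 − 40.65 = 37.14/hr

Final: ρ = 0.5226; stable; margin = 37.14/hr


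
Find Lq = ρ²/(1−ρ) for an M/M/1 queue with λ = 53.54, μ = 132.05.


ρ = 53.54/132.05 = 0.4055
Lq = ρ²/(1−ρ) = 0.1644/0.5945 = 0.2765

Final: 0.2765


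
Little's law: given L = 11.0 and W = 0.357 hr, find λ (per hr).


λ = L/W = 11.0/0.357 = 30.8123 /hr

Final: 30.8123 /hr


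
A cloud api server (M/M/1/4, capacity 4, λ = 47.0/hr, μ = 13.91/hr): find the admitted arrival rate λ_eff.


ρ = 3.3789; P_K = (1−ρ)ρ^4/(1−ρ^5) = 0.705645
λ_eff = λ(1 − P_K) = 47.0·(1 − 0.705645) = 47.0·0.294355 = 13.8347 /hr

Final: 13.8347 /hr


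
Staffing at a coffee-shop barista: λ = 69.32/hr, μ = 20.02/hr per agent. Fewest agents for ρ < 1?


Stability requires cμ > λ ⇔ c > λ/μ.
λ/μ = 69.32/20.02 = 3.4625
Minimum integer c = ⌊3.4625⌋ + 1 = 4
Check: 4·20.02 = 80.08 > 69.32, while 3·20.02 = 60.06 ≤ 69.32

Final: 4 servers


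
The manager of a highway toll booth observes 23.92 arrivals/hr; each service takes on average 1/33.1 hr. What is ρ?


ρ = λ/μ = 23.92/33.1 = 0.7227

Final: 0.7227


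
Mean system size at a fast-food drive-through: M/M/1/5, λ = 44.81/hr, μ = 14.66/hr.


ρ = 44.81/14.66 = 3.0566
L = ρ[1 − (K+1)ρ^K + Kρ^(K+1)] / [(1−ρ)(1−ρ^(K+1))]
Numerator: 3.0566·(1 − 6·266.811699 + 5·815.541079) = 7573.792326
Denominator: (-2.0566)·(-814.541079) = 1675.198741
L = 7573.792326/1675.198741 = 4.5211

Final: 4.5211


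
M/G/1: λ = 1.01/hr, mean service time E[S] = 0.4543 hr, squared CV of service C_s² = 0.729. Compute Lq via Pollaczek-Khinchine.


ρ = λ·E[S] = 1.01·0.4543 = 0.4588
Lq = ρ²(1+C_s²)/(2(1−ρ)) = 0.2105·(1+0.729)/(2·0.5412)
= 0.2105·1.7290/1.0823 = 0.33633

Final: 0.33633


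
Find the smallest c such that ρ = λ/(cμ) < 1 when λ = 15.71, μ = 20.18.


Stability requires cμ > λ ⇔ c > λ/μ.
λ/μ = 15.71/20.18 = 0.7785
Minimum integer c = ⌊0.7785⌋ + 1 = 1
Check: 1·20.18 = 20.18 > 15.71, while 0·20.18 = 0.00 ≤ 15.71

Final: 1 servers


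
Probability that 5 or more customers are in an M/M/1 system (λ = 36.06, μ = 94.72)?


ρ = 36.06/94.72 = 0.3807
P(N ≥ n) = ρ^n = 0.3807^5 = 0.007997

Final: 0.007997


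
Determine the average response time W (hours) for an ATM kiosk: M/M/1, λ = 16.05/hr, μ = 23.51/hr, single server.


W = 1/(μ−λ) = 1/(23.51 − 16.05) = 1/7.46 = 0.1340 hr

Final: 0.1340 hr


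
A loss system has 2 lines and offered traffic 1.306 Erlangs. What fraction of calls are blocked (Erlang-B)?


B(c,a) = (a^c/c!) / Σ_{k=0}^{c} a^k/k!
a^2/2! = 0.852818
Σ terms (k=0..2): 1.00000 + 1.30600 + 0.85282 = 3.158818
B = 0.852818/3.158818 = 0.269980

Final: 0.269980


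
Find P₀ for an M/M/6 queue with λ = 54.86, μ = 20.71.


a = λ/μ = 54.86/20.71 = 2.6490; ρ = a/c = 0.4415
Σ_{k=0}^{5} a^k/k! (terms k=0..5) = 1.00000 + 2.64896 + 3.50850 + 3.09796 + 2.05159 + 1.08692 = 13.39394
Tail: a^6/(6!(1−ρ)) = 345.50491/(720·0.5585) = 0.85920
P₀ = 1/(13.39394 + 0.85920) = 1/14.25313 = 0.070160

Final: 0.070160


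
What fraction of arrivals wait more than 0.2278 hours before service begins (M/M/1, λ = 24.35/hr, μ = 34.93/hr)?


ρ = 24.35/34.93 = 0.6971
P(Wq > t) = ρ·e^{−(μ−λ)t} = 0.6971·e^{−2.4101}
= 0.6971·0.089804 = 0.062603

Final: 0.062603


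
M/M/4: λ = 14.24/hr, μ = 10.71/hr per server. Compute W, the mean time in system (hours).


a = 1.3296; ρ = 0.3324; P₀ = 0.263136
Lq = P₀·a^c·ρ/(c!(1−ρ)²) = 0.02556
Wq = Lq/λ = 0.02556/14.24 = 0.001795 hr
W = Wq + 1/μ = 0.001795 + 0.09337 = 0.09517 hr

Final: 0.09517 hr


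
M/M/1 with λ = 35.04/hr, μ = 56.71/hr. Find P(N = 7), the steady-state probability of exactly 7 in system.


ρ = 35.04/56.71 = 0.6179
P_n = (1−ρ)·ρ^n = (1 − 0.6179)·0.6179^7 = 0.3821·0.034382 = 0.013138

Final: 0.013138


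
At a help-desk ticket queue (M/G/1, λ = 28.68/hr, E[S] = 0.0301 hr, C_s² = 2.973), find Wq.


ρ = λ·E[S] = 28.68·0.0301 = 0.8633
E[S²] = E[S]²(1+C_s²) = 0.0301²·(1+2.973) = 0.003600
Wq = λ·E[S²]/(2(1−ρ)) = 28.68·0.003600/(2·0.1367) = 0.37751 hr

Final: 0.37751 hr


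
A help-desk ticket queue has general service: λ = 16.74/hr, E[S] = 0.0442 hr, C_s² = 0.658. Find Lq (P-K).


ρ = λ·E[S] = 16.74·0.0442 = 0.7399
Lq = ρ²(1+C_s²)/(2(1−ρ)) = 0.5475·(1+0.658)/(2·0.2601)
= 0.5475·1.6580/0.5202 = 1.74495

Final: 1.74495


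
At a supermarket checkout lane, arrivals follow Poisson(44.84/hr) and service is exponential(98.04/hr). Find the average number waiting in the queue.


ρ = 44.84/98.04 = 0.4574
Lq = ρ²/(1−ρ) = 0.2092/0.5426 = 0.3855

Final: 0.3855


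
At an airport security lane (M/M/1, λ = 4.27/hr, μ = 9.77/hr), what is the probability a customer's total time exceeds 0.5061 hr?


W ~ Exponential(μ−λ) for M/M/1.
μ − λ = 9.77 − 4.27 = 5.5000
P(W > t) = e^{−(μ−λ)t} = e^{−2.7835} = 0.061819

Final: 0.061819


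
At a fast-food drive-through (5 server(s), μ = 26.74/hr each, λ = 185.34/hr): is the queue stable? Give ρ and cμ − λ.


Total capacity cμ = 5·26.74 = 133.70/hr
ρ = λ/(cμ) = 185.34/133.70 = 1.3862
Stable ⇔ ρ < 1: NO
Spare capacity = cμ − λ = 133.70 − 185.34 = -51.64/hr

Final: ρ = 1.3862; unstable; margin = -51.64/hr


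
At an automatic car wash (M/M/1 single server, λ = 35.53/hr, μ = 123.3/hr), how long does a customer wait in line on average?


ρ = 35.53/123.3 = 0.2882
Wq = ρ/(μ−λ) = 0.2882/(123.3 − 35.53) = 0.2882/87.77 = 0.003283 hr

Final: 0.003283 hr


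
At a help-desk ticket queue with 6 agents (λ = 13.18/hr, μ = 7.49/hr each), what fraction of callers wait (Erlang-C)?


a = λ/μ = 1.7597; ρ = a/6 = 0.2933
P₀ = 0.171984 (from M/M/c formula)
C(c,a) = [a^c/(c!(1−ρ))]·P₀ = [29.68941/(720·0.7067)]·0.171984
= 0.05835·0.171984 = 0.010035

Final: 0.010035


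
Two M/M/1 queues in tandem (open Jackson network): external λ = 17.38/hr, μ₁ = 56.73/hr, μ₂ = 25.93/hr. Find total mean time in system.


Each node sees arrival rate λ = 17.38/hr (tandem ⇒ throughput preserved).
W₁ = 1/(μ₁−λ) = 1/(56.73−17.38) = 0.02541 hr
W₂ = 1/(μ₂−λ) = 1/(25.93−17.38) = 0.11696 hr
W_total = W₁ + W₂ = 0.02541 + 0.11696 = 0.14237 hr

Final: 0.14237 hr


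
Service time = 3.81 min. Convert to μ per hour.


μ = 1/(service time) in consistent units.
1 hour = 60 min, so μ = 60/3.81 = 15.7480 per hour

Final: 15.7480 /hr


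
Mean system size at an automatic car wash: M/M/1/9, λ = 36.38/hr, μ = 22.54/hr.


ρ = 36.38/22.54 = 1.6140
L = ρ[1 − (K+1)ρ^K + Kρ^(K+1)] / [(1−ρ)(1−ρ^(K+1))]
Numerator: 1.6140·(1 − 10·74.332553 + 9·119.974191) = 544.638286
Denominator: (-0.6140)·(-118.974191) = 73.052476
L = 544.638286/73.052476 = 7.4554

Final: 7.4554


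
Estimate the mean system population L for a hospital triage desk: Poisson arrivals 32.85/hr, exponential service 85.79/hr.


ρ = λ/μ = 32.85/85.79 = 0.3829
L = ρ/(1−ρ) = 0.3829/(1 − 0.3829) = 0.3829/0.6171 = 0.6205

Final: 0.6205


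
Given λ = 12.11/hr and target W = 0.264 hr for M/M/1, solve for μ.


W = 1/(μ−λ) ⇒ μ − λ = 1/W = 1/0.264 = 3.7879
μ = λ + 1/W = 12.11 + 3.7879 = 15.8979 per hr

Final: 15.8979 /hr


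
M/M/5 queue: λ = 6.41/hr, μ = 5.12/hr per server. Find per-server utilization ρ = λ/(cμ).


ρ = λ/(cμ) = 6.41/(5·5.12) = 6.41/25.60 = 0.2504

Final: 0.2504


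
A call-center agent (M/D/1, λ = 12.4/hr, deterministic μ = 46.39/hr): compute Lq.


ρ = 12.4/46.39 = 0.2673
M/D/1: Lq = ρ²/(2(1−ρ)) = 0.07145/(2·0.7327) = 0.04876

Final: 0.04876


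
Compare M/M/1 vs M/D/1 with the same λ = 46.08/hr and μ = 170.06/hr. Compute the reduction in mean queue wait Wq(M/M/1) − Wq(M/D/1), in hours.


ρ = 46.08/170.06 = 0.2710
Wq(M/M/1) = ρ/(μ−λ) = 0.2710/123.98 = 0.002186 hr
Wq(M/D/1) = ρ/(2(μ−λ)) = 0.001093 hr
Savings = 0.002186 − 0.001093 = 0.001093 hr

Final: 0.001093 hr


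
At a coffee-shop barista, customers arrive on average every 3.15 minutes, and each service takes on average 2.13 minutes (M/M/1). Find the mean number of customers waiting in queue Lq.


λ = 60/3.15 = 19.0476 /hr
μ = 60/2.13 = 28.1690 /hr
ρ = λ/μ = 19.0476/28.1690 = 0.6762
Lq = ρ²/(1−ρ) = 0.4572/0.3238 = 1.4120

Final: 1.4120


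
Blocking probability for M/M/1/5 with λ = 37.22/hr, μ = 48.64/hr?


ρ = λ/μ = 37.22/48.64 = 0.7652
P_K = (1−ρ)ρ^K/(1−ρ^(K+1)) = (0.2348·0.262370)/(1 − 0.200769)
= 0.061601/0.799231 = 0.077075

Final: 0.077075


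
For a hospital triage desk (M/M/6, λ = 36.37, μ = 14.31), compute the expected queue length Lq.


a = λ/μ = 2.5416; ρ = a/6 = 0.4236
P₀ = 0.078250
Lq = P₀·a^c·ρ / (c!·(1−ρ)²) = 0.078250·269.53924·0.4236/(720·0.33224)
= 0.03735

Final: 0.03735


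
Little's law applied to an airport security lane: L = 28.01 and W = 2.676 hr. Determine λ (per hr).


λ = L/W = 28.01/2.676 = 10.4671 /hr

Final: 10.4671 /hr


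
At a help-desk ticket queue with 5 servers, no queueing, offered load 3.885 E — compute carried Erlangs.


B(5,3.885) = 0.188761 (Erlang-B)
Carried load = a(1 − B) = 3.885·(1 − 0.188761) = 3.885·0.811239 = 3.1517 E

Final: 3.1517 Erlangs


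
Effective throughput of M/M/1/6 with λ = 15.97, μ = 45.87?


ρ = 0.3482; P_K = (1−ρ)ρ^6/(1−ρ^7) = 0.001162
λ_eff = λ(1 − P_K) = 15.97·(1 − 0.001162) = 15.97·0.998838 = 15.9514 /hr

Final: 15.9514 /hr


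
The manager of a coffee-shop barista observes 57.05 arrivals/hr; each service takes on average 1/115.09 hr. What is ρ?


ρ = λ/μ = 57.05/115.09 = 0.4957

Final: 0.4957


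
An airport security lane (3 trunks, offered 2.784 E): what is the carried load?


B(3,2.784) = 0.319512 (Erlang-B)
Carried load = a(1 − B) = 2.784·(1 − 0.319512) = 2.784·0.680488 = 1.8945 E

Final: 1.8945 Erlangs


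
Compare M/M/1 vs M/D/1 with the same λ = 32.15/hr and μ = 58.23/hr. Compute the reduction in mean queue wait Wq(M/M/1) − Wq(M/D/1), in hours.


ρ = 32.15/58.23 = 0.5521
Wq(M/M/1) = ρ/(μ−λ) = 0.5521/26.08 = 0.02117 hr
Wq(M/D/1) = ρ/(2(μ−λ)) = 0.01059 hr
Savings = 0.02117 − 0.01059 = 0.01059 hr

Final: 0.01059 hr


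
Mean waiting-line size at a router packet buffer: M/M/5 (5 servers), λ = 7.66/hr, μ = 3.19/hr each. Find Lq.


a = λ/μ = 2.4013; ρ = a/5 = 0.4803
P₀ = 0.088832
Lq = P₀·a^c·ρ / (c!·(1−ρ)²) = 0.088832·79.83447·0.4803/(120·0.27014)
= 0.10507

Final: 0.10507


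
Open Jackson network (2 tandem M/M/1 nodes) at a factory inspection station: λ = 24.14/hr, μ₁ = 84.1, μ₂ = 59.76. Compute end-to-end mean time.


Each node sees arrival rate λ = 24.14/hr (tandem ⇒ throughput preserved).
W₁ = 1/(μ₁−λ) = 1/(84.1−24.14) = 0.01668 hr
W₂ = 1/(μ₂−λ) = 1/(59.76−24.14) = 0.02807 hr
W_total = W₁ + W₂ = 0.01668 + 0.02807 = 0.04475 hr

Final: 0.04475 hr


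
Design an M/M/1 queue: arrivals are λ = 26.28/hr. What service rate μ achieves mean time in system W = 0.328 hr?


W = 1/(μ−λ) ⇒ μ − λ = 1/W = 1/0.328 = 3.0488
μ = λ + 1/W = 26.28 + 3.0488 = 29.3288 per hr

Final: 29.3288 /hr


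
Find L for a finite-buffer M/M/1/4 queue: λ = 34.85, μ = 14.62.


ρ = 34.85/14.62 = 2.3837
L = ρ[1 − (K+1)ρ^K + Kρ^(K+1)] / [(1−ρ)(1−ρ^(K+1))]
Numerator: 2.3837·(1 − 5·32.286550 + 4·76.962125) = 351.398008
Denominator: (-1.3837)·(-75.962125) = 105.110382
L = 351.398008/105.110382 = 3.3431

Final: 3.3431


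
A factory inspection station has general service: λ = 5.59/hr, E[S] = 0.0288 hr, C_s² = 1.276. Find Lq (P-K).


ρ = λ·E[S] = 5.59·0.0288 = 0.1610
Lq = ρ²(1+C_s²)/(2(1−ρ)) = 0.02592·(1+1.276)/(2·0.8390)
= 0.02592·2.2760/1.6780 = 0.03515

Final: 0.03515


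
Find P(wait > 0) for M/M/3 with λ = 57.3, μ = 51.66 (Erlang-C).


a = λ/μ = 1.1092; ρ = a/3 = 0.3697
P₀ = 0.324133 (from M/M/c formula)
C(c,a) = [a^c/(c!(1−ρ))]·P₀ = [1.36459/(6·0.6303)]·0.324133
= 0.36084·0.324133 = 0.116961

Final: 0.116961


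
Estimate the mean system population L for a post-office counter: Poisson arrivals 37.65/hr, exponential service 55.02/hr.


ρ = λ/μ = 37.65/55.02 = 0.6843
L = ρ/(1−ρ) = 0.6843/(1 − 0.6843) = 0.6843/0.3157 = 2.1675

Final: 2.1675


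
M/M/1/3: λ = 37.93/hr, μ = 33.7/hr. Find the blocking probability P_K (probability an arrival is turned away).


ρ = λ/μ = 37.93/33.7 = 1.1255
P_K = (1−ρ)ρ^K/(1−ρ^(K+1)) = (-0.1255·1.425801)/(1 − 1.604766)
= -0.178965/-0.604766 = 0.295925

Final: 0.295925


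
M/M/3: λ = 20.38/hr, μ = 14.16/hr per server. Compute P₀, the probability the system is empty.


a = λ/μ = 20.38/14.16 = 1.4393; ρ = a/c = 0.4798
Σ_{k=0}^{2} a^k/k! (terms k=0..2) = 1.00000 + 1.43927 + 1.03574 = 3.47501
Tail: a^3/(3!(1−ρ)) = 2.98142/(6·0.5202) = 0.95513
P₀ = 1/(3.47501 + 0.95513) = 1/4.43014 = 0.225726

Final: 0.225726


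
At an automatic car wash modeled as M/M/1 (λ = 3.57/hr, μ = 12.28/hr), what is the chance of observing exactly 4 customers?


ρ = 3.57/12.28 = 0.2907
P_n = (1−ρ)·ρ^n = (1 − 0.2907)·0.2907^4 = 0.7093·0.007143 = 0.005066

Final: 0.005066


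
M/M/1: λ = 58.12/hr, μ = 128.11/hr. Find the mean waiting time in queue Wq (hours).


ρ = 58.12/128.11 = 0.4537
Wq = ρ/(μ−λ) = 0.4537/(128.11 − 58.12) = 0.4537/69.99 = 0.006482 hr

Final: 0.006482 hr


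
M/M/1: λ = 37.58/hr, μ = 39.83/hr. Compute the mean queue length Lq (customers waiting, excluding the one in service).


ρ = 37.58/39.83 = 0.9435
Lq = ρ²/(1−ρ) = 0.8902/0.05649 = 15.7587

Final: 15.7587


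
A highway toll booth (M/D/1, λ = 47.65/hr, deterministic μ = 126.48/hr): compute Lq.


ρ = 47.65/126.48 = 0.3767
M/D/1: Lq = ρ²/(2(1−ρ)) = 0.1419/(2·0.6233) = 0.11386

Final: 0.11386


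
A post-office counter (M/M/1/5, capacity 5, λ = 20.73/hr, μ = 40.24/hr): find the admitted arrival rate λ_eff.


ρ = 0.5152; P_K = (1−ρ)ρ^5/(1−ρ^6) = 0.017927
λ_eff = λ(1 − P_K) = 20.73·(1 − 0.017927) = 20.73·0.982073 = 20.3584 /hr

Final: 20.3584 /hr


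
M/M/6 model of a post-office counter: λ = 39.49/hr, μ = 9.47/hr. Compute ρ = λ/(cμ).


ρ = λ/(cμ) = 39.49/(6·9.47) = 39.49/56.82 = 0.6950

Final: 0.6950


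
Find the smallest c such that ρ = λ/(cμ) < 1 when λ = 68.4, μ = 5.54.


Stability requires cμ > λ ⇔ c > λ/μ.
λ/μ = 68.4/5.54 = 12.3466
Minimum integer c = ⌊12.3466⌋ + 1 = 13
Check: 13·5.54 = 72.02 > 68.4, while 12·5.54 = 66.48 ≤ 68.4

Final: 13 servers


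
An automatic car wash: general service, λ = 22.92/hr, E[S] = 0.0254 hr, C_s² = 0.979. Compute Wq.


ρ = λ·E[S] = 22.92·0.0254 = 0.5822
E[S²] = E[S]²(1+C_s²) = 0.0254²·(1+0.979) = 0.001277
Wq = λ·E[S²]/(2(1−ρ)) = 22.92·0.001277/(2·0.4178) = 0.03502 hr

Final: 0.03502 hr


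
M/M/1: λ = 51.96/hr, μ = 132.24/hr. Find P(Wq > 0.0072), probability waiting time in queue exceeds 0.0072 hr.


ρ = 51.96/132.24 = 0.3929
P(Wq > t) = ρ·e^{−(μ−λ)t} = 0.3929·e^{−0.5780}
= 0.3929·0.561010 = 0.220433

Final: 0.220433


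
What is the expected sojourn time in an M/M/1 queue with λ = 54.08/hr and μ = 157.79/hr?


W = 1/(μ−λ) = 1/(157.79 − 54.08) = 1/103.71 = 0.009642 hr

Final: 0.009642 hr


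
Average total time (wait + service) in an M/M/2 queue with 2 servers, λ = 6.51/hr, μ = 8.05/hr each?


a = 0.8087; ρ = 0.4043; P₀ = 0.424149
Lq = P₀·a^c·ρ/(c!(1−ρ)²) = 0.15806
Wq = Lq/λ = 0.15806/6.51 = 0.02428 hr
W = Wq + 1/μ = 0.02428 + 0.12422 = 0.14850 hr

Final: 0.14850 hr


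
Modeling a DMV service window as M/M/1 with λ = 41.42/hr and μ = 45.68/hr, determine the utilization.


ρ = λ/μ = 41.42/45.68 = 0.9067

Final: 0.9067


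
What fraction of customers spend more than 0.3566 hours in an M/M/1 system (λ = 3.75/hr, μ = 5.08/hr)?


W ~ Exponential(μ−λ) for M/M/1.
μ − λ = 5.08 − 3.75 = 1.3300
P(W > t) = e^{−(μ−λ)t} = e^{−0.4743} = 0.622334

Final: 0.622334


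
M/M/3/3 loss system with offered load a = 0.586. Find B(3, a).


B(c,a) = (a^c/c!) / Σ_{k=0}^{c} a^k/k!
a^3/3! = 0.033538
Σ terms (k=0..3): 1.00000 + 0.58600 + 0.17170 + 0.03354 = 1.791236
B = 0.033538/1.791236 = 0.018724

Final: 0.018724


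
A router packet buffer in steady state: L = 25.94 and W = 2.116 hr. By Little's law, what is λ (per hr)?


λ = L/W = 25.94/2.116 = 12.2590 /hr

Final: 12.2590 /hr


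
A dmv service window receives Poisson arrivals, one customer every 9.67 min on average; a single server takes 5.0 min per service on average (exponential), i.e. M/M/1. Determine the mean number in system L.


λ = 60/9.67 = 6.2048 /hr
μ = 60/5.0 = 12.0000 /hr
ρ = λ/μ = 6.2048/12.0000 = 0.5171
L = ρ/(1−ρ) = 0.5171/0.4829 = 1.0707

Final: 1.0707


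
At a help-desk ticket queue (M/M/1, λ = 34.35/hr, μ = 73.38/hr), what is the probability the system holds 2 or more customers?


ρ = 34.35/73.38 = 0.4681
P(N ≥ n) = ρ^n = 0.4681^2 = 0.219128

Final: 0.219128


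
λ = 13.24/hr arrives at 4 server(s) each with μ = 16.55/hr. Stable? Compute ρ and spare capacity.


Total capacity cμ = 4·16.55 = 66.20/hr
ρ = λ/(cμ) = 13.24/66.20 = 0.2000
Stable ⇔ ρ < 1: YES
Spare capacity = cμ − λ = 66.20 − 13.24 = 52.96/hr

Final: ρ = 0.2000; stable; margin = 52.96/hr


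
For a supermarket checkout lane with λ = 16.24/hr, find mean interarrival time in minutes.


Mean interarrival time = 1/λ = 1/16.24 hour = 0.06158 hour
In minutes: 0.06158 × 60 = 3.6946 min

Final: 3.6946 min


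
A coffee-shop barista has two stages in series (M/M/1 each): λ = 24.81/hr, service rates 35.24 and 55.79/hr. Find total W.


Each node sees arrival rate λ = 24.81/hr (tandem ⇒ throughput preserved).
W₁ = 1/(μ₁−λ) = 1/(35.24−24.81) = 0.09588 hr
W₂ = 1/(μ₂−λ) = 1/(55.79−24.81) = 0.03228 hr
W_total = W₁ + W₂ = 0.09588 + 0.03228 = 0.12816 hr

Final: 0.12816 hr


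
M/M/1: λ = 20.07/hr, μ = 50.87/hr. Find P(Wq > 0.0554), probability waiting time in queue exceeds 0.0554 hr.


ρ = 20.07/50.87 = 0.3945
P(Wq > t) = ρ·e^{−(μ−λ)t} = 0.3945·e^{−1.7063}
= 0.3945·0.181533 = 0.071621

Final: 0.071621


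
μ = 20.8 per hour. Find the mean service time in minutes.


Mean service time = 1/μ = 1/20.8 hour = 0.04808 hour
In minutes: 0.04808 × 60 = 2.8846 min

Final: 2.8846 min


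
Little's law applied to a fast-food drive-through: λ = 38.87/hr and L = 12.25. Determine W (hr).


W = L/λ = 12.25/38.87 = 0.3152 hr

Final: 0.3152 hr


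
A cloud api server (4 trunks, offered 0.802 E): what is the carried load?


B(4,0.802) = 0.007741 (Erlang-B)
Carried load = a(1 − B) = 0.802·(1 − 0.007741) = 0.802·0.992259 = 0.7958 E

Final: 0.7958 Erlangs


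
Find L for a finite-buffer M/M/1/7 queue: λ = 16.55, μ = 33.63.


ρ = 16.55/33.63 = 0.4921
L = ρ[1 − (K+1)ρ^K + Kρ^(K+1)] / [(1−ρ)(1−ρ^(K+1))]
Numerator: 0.4921·(1 − 8·0.006990 + 7·0.003440) = 0.476450
Denominator: (0.5079)·(0.996560) = 0.506133
L = 0.476450/0.506133 = 0.9414

Final: 0.9414


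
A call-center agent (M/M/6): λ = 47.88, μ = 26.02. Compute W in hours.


a = 1.8401; ρ = 0.3067; P₀ = 0.158657
Lq = P₀·a^c·ρ/(c!(1−ρ)²) = 0.005458
Wq = Lq/λ = 0.005458/47.88 = 0.0001140 hr
W = Wq + 1/μ = 0.0001140 + 0.03843 = 0.03855 hr

Final: 0.03855 hr


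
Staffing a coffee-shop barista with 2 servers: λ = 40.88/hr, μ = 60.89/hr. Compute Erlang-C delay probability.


a = λ/μ = 0.6714; ρ = a/2 = 0.3357
P₀ = 0.497356 (from M/M/c formula)
C(c,a) = [a^c/(c!(1−ρ))]·P₀ = [0.45074/(2·0.6643)]·0.497356
= 0.33926·0.497356 = 0.168731

Final: 0.168731
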